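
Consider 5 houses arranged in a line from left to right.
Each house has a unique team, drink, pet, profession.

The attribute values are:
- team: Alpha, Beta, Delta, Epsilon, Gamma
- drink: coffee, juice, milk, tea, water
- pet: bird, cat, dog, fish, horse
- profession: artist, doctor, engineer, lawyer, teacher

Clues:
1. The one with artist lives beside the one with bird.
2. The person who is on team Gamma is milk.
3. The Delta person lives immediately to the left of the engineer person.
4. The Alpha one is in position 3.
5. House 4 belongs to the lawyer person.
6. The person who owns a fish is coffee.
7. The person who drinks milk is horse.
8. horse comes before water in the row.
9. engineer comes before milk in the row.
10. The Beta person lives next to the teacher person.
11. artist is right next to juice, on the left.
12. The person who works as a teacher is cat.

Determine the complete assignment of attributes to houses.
Solution:

House | Team | Drink | Pet | Profession
---------------------------------------
  1   | Delta | coffee | fish | artist
  2   | Beta | juice | bird | engineer
  3   | Alpha | tea | cat | teacher
  4   | Gamma | milk | horse | lawyer
  5   | Epsilon | water | dog | doctor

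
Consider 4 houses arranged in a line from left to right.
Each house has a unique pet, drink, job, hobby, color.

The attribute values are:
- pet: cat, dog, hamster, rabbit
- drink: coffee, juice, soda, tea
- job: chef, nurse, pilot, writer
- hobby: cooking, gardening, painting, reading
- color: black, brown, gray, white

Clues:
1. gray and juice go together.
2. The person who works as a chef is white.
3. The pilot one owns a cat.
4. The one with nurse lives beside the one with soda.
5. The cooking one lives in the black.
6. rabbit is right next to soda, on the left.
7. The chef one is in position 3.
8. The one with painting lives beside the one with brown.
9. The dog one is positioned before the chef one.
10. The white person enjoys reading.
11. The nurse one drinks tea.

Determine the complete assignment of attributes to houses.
Solution:

House | Pet | Drink | Job | Hobby | Color
-----------------------------------------
  1   | dog | juice | writer | painting | gray
  2   | rabbit | tea | nurse | gardening | brown
  3   | hamster | soda | chef | reading | white
  4   | cat | coffee | pilot | cooking | black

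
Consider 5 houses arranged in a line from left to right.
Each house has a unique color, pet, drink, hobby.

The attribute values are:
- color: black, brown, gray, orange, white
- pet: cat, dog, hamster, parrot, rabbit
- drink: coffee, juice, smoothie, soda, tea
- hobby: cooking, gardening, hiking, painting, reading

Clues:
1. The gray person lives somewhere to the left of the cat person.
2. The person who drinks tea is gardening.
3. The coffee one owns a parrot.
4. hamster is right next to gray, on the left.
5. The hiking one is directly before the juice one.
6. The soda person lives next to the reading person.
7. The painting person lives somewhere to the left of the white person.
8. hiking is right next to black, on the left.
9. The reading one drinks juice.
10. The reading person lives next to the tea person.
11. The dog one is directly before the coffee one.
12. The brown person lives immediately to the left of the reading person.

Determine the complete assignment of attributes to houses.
Solution:

House | Color | Pet | Drink | Hobby
-----------------------------------
  1   | brown | rabbit | soda | hiking
  2   | black | hamster | juice | reading
  3   | gray | dog | tea | gardening
  4   | orange | parrot | coffee | painting
  5   | white | cat | smoothie | cooking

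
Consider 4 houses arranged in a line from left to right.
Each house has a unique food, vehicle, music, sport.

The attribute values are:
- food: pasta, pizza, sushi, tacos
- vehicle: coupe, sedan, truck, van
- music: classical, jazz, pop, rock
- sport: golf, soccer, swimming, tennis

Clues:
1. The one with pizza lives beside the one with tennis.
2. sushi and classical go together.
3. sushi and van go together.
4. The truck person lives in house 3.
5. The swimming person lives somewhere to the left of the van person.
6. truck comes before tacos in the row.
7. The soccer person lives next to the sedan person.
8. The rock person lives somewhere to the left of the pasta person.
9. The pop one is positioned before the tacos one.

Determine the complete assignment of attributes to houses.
Solution:

House | Food | Vehicle | Music | Sport
--------------------------------------
  1   | pizza | coupe | rock | swimming
  2   | sushi | van | classical | tennis
  3   | pasta | truck | pop | soccer
  4   | tacos | sedan | jazz | golf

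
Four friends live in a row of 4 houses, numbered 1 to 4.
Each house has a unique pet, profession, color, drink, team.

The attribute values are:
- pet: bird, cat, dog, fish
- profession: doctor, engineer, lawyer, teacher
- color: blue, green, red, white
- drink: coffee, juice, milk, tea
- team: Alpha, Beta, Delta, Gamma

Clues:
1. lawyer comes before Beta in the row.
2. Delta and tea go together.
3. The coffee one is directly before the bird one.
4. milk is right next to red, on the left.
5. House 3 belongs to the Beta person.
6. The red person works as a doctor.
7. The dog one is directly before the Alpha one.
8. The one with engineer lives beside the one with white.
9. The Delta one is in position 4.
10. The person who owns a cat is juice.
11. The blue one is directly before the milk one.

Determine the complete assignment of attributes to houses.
Solution:

House | Pet | Profession | Color | Drink | Team
-----------------------------------------------
  1   | dog | engineer | blue | coffee | Gamma
  2   | bird | lawyer | white | milk | Alpha
  3   | cat | doctor | red | juice | Beta
  4   | fish | teacher | green | tea | Delta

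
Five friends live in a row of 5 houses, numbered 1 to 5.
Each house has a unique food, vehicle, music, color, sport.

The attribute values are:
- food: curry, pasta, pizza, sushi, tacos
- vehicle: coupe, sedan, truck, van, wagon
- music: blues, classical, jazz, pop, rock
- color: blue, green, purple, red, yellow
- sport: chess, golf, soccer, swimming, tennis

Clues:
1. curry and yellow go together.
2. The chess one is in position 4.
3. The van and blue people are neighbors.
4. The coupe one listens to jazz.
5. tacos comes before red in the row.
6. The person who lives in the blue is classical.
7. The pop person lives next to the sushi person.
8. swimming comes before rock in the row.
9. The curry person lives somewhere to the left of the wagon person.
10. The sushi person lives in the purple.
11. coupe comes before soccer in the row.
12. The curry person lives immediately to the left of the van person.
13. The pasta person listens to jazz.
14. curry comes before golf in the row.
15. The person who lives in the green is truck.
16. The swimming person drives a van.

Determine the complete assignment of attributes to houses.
Solution:

House | Food | Vehicle | Music | Color | Sport
----------------------------------------------
  1   | curry | sedan | pop | yellow | tennis
  2   | sushi | van | blues | purple | swimming
  3   | tacos | wagon | classical | blue | golf
  4   | pasta | coupe | jazz | red | chess
  5   | pizza | truck | rock | green | soccer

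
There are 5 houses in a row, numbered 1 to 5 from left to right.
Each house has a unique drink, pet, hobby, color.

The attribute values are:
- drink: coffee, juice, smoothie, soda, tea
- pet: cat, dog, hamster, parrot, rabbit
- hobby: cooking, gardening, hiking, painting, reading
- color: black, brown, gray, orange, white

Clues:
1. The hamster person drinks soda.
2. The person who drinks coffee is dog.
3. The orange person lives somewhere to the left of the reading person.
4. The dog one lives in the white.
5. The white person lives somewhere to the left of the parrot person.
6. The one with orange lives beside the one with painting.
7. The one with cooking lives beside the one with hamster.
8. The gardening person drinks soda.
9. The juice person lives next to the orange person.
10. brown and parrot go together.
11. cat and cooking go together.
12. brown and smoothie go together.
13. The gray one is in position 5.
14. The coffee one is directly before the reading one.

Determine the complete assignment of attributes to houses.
Solution:

House | Drink | Pet | Hobby | Color
-----------------------------------
  1   | juice | cat | cooking | black
  2   | soda | hamster | gardening | orange
  3   | coffee | dog | painting | white
  4   | smoothie | parrot | reading | brown
  5   | tea | rabbit | hiking | gray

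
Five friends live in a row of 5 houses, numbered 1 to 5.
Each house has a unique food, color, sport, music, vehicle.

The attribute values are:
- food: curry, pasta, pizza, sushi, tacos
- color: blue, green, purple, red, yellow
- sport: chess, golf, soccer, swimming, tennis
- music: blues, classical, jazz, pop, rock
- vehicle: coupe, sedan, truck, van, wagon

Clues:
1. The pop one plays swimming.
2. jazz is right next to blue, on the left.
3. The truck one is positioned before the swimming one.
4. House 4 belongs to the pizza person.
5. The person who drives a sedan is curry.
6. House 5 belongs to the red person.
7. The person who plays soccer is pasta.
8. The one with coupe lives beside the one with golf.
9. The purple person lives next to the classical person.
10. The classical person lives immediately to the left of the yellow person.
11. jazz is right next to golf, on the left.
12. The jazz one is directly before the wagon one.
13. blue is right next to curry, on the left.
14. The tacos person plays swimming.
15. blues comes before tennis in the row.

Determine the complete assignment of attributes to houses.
Solution:

House | Food | Color | Sport | Music | Vehicle
----------------------------------------------
  1   | pasta | purple | soccer | jazz | coupe
  2   | sushi | blue | golf | classical | wagon
  3   | curry | yellow | chess | blues | sedan
  4   | pizza | green | tennis | rock | truck
  5   | tacos | red | swimming | pop | van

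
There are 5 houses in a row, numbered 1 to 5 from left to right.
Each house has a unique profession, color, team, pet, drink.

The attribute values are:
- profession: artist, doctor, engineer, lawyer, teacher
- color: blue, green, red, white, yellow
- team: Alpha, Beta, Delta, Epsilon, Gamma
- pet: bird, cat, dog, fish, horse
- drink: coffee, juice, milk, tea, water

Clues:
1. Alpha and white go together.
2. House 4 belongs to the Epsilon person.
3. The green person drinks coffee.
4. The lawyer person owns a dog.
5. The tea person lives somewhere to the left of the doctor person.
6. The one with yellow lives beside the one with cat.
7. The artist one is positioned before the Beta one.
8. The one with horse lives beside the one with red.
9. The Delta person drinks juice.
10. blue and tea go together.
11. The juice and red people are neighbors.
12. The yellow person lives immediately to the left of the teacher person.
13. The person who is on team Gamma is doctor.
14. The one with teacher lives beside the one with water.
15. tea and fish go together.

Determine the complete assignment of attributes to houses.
Solution:

House | Profession | Color | Team | Pet | Drink
-----------------------------------------------
  1   | artist | yellow | Delta | horse | juice
  2   | teacher | red | Beta | cat | milk
  3   | lawyer | white | Alpha | dog | water
  4   | engineer | blue | Epsilon | fish | tea
  5   | doctor | green | Gamma | bird | coffee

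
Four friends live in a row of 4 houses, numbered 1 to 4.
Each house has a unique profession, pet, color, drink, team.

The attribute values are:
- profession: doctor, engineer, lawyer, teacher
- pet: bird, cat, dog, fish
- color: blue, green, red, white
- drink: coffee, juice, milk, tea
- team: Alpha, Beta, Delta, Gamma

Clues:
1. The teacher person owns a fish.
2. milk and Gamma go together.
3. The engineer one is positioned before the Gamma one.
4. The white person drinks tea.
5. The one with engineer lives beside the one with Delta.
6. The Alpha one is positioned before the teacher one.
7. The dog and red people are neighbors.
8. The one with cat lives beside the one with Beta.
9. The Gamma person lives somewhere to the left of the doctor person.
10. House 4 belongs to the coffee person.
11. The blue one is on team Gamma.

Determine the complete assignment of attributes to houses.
Solution:

House | Profession | Pet | Color | Drink | Team
-----------------------------------------------
  1   | engineer | dog | white | tea | Alpha
  2   | teacher | fish | red | juice | Delta
  3   | lawyer | cat | blue | milk | Gamma
  4   | doctor | bird | green | coffee | Beta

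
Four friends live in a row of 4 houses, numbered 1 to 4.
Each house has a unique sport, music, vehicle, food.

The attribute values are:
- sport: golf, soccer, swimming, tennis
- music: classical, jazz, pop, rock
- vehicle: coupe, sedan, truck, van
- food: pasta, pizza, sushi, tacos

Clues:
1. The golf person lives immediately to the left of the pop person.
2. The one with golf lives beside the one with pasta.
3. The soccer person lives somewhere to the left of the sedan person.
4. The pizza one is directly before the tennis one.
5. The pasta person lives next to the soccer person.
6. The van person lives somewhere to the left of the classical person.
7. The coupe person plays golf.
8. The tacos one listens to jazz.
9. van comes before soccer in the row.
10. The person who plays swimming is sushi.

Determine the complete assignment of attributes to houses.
Solution:

House | Sport | Music | Vehicle | Food
--------------------------------------
  1   | golf | rock | coupe | pizza
  2   | tennis | pop | van | pasta
  3   | soccer | jazz | truck | tacos
  4   | swimming | classical | sedan | sushi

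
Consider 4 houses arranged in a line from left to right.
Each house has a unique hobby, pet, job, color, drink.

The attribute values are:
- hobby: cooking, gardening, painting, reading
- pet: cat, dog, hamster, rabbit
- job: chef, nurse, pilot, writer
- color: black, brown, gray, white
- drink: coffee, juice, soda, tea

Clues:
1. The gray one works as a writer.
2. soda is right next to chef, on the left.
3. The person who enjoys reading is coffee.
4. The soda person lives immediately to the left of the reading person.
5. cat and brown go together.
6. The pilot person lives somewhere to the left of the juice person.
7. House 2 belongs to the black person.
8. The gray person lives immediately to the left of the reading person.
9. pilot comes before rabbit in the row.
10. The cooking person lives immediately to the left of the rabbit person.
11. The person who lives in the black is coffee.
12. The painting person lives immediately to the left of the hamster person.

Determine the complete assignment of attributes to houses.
Solution:

House | Hobby | Pet | Job | Color | Drink
-----------------------------------------
  1   | painting | dog | writer | gray | soda
  2   | reading | hamster | chef | black | coffee
  3   | cooking | cat | pilot | brown | tea
  4   | gardening | rabbit | nurse | white | juice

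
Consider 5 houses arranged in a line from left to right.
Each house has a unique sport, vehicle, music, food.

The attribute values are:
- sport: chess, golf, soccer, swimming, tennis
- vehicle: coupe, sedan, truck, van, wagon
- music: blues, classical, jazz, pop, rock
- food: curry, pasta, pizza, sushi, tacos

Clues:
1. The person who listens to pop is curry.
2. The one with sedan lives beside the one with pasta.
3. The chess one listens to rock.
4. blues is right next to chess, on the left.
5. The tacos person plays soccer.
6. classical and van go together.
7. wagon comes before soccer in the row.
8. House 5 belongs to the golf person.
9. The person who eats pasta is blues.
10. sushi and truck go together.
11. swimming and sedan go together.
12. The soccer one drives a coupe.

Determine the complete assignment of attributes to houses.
Solution:

House | Sport | Vehicle | Music | Food
--------------------------------------
  1   | swimming | sedan | pop | curry
  2   | tennis | wagon | blues | pasta
  3   | chess | truck | rock | sushi
  4   | soccer | coupe | jazz | tacos
  5   | golf | van | classical | pizza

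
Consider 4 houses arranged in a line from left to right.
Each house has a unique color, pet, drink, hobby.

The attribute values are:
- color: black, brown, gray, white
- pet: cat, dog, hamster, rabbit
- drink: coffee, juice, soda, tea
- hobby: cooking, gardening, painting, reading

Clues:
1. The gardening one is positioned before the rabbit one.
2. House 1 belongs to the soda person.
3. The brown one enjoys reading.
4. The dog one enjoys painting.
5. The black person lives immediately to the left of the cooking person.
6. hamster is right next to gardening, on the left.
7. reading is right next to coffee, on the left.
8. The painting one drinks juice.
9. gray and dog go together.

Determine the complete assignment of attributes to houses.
Solution:

House | Color | Pet | Drink | Hobby
-----------------------------------
  1   | brown | hamster | soda | reading
  2   | black | cat | coffee | gardening
  3   | white | rabbit | tea | cooking
  4   | gray | dog | juice | painting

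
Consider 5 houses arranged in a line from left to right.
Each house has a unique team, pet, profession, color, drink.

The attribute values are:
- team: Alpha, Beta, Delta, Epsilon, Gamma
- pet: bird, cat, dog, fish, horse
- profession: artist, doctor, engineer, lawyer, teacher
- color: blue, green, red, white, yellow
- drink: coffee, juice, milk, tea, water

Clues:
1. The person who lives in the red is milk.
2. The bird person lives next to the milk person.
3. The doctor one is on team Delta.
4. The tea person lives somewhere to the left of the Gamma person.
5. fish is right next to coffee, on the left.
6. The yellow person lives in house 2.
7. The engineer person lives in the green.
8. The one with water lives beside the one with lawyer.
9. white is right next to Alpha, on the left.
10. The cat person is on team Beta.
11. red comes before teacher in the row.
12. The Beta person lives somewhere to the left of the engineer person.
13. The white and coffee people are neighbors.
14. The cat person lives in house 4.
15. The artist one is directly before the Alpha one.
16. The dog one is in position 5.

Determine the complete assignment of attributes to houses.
Solution:

House | Team | Pet | Profession | Color | Drink
-----------------------------------------------
  1   | Epsilon | fish | artist | white | water
  2   | Alpha | bird | lawyer | yellow | coffee
  3   | Delta | horse | doctor | red | milk
  4   | Beta | cat | teacher | blue | tea
  5   | Gamma | dog | engineer | green | juice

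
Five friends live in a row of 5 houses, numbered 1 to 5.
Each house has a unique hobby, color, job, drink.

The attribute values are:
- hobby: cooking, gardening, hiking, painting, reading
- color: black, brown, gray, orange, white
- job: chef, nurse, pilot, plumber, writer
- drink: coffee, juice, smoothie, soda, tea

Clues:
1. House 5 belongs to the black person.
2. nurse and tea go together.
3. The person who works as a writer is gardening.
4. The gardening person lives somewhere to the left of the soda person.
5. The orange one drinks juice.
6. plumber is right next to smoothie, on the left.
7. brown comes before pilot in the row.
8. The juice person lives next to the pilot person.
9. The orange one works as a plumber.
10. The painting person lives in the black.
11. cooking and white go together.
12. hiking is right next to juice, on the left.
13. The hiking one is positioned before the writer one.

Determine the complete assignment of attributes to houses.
Solution:

House | Hobby | Color | Job | Drink
-----------------------------------
  1   | hiking | brown | nurse | tea
  2   | reading | orange | plumber | juice
  3   | cooking | white | pilot | smoothie
  4   | gardening | gray | writer | coffee
  5   | painting | black | chef | soda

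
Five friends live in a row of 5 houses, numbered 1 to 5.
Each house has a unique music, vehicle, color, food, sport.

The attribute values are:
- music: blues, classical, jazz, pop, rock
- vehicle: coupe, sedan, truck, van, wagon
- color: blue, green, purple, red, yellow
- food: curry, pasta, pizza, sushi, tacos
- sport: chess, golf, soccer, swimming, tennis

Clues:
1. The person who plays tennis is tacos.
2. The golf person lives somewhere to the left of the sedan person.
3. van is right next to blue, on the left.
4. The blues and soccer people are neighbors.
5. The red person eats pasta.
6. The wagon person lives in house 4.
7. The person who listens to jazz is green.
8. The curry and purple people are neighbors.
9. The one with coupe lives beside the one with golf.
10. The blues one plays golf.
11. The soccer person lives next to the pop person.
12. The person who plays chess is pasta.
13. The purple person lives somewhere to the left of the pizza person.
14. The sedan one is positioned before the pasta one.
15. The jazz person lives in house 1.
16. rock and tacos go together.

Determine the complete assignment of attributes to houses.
Solution:

House | Music | Vehicle | Color | Food | Sport
----------------------------------------------
  1   | jazz | coupe | green | curry | swimming
  2   | blues | van | purple | sushi | golf
  3   | classical | sedan | blue | pizza | soccer
  4   | pop | wagon | red | pasta | chess
  5   | rock | truck | yellow | tacos | tennis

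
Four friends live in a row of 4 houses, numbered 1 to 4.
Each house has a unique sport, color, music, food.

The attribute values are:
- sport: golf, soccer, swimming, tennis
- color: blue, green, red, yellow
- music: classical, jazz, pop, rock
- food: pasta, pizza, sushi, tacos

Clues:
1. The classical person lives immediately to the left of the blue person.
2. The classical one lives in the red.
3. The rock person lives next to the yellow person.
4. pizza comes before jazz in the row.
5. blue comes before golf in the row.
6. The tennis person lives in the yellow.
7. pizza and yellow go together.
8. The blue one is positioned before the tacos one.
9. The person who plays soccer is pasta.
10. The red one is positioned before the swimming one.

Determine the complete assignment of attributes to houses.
Solution:

House | Sport | Color | Music | Food
------------------------------------
  1   | soccer | red | classical | pasta
  2   | swimming | blue | rock | sushi
  3   | tennis | yellow | pop | pizza
  4   | golf | green | jazz | tacos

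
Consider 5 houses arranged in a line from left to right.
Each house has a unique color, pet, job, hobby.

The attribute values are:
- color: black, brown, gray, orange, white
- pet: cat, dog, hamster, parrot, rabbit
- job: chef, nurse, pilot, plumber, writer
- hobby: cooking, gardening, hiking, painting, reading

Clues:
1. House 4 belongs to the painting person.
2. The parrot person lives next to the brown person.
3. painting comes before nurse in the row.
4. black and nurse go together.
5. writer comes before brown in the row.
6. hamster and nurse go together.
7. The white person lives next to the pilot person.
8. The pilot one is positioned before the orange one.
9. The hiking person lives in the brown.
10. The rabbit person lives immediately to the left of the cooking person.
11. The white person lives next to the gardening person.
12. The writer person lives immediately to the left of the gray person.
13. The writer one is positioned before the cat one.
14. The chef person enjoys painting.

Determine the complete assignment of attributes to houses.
Solution:

House | Color | Pet | Job | Hobby
---------------------------------
  1   | white | dog | writer | reading
  2   | gray | parrot | pilot | gardening
  3   | brown | cat | plumber | hiking
  4   | orange | rabbit | chef | painting
  5   | black | hamster | nurse | cooking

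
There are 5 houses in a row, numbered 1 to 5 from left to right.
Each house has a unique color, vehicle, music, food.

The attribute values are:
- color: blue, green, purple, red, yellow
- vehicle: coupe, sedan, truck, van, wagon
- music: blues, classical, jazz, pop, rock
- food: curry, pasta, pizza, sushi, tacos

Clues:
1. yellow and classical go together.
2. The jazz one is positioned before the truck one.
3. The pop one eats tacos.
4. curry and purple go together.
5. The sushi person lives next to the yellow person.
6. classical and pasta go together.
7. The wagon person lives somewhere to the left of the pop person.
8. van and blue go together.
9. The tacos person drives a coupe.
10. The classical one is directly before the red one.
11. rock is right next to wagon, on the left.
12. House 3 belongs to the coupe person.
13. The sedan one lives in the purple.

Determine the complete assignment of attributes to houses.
Solution:

House | Color | Vehicle | Music | Food
--------------------------------------
  1   | blue | van | rock | sushi
  2   | yellow | wagon | classical | pasta
  3   | red | coupe | pop | tacos
  4   | purple | sedan | jazz | curry
  5   | green | truck | blues | pizza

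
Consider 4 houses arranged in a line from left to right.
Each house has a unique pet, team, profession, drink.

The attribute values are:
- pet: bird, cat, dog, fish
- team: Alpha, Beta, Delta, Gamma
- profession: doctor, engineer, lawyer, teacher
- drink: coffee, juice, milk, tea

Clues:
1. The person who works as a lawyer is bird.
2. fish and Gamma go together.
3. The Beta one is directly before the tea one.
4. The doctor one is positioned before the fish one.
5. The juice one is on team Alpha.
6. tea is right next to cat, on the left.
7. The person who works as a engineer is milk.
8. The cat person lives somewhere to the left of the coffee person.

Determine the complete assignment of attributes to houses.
Solution:

House | Pet | Team | Profession | Drink
---------------------------------------
  1   | dog | Beta | engineer | milk
  2   | bird | Delta | lawyer | tea
  3   | cat | Alpha | doctor | juice
  4   | fish | Gamma | teacher | coffee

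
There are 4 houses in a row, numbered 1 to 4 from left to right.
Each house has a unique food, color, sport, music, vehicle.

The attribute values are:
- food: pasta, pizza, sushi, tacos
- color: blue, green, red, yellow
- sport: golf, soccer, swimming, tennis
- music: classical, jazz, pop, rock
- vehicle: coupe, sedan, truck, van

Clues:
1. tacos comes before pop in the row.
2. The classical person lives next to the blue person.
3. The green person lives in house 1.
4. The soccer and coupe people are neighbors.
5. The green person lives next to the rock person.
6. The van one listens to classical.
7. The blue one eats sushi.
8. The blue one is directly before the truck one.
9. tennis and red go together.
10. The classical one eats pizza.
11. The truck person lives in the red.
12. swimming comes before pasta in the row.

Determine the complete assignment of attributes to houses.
Solution:

House | Food | Color | Sport | Music | Vehicle
----------------------------------------------
  1   | pizza | green | soccer | classical | van
  2   | sushi | blue | swimming | rock | coupe
  3   | tacos | red | tennis | jazz | truck
  4   | pasta | yellow | golf | pop | sedan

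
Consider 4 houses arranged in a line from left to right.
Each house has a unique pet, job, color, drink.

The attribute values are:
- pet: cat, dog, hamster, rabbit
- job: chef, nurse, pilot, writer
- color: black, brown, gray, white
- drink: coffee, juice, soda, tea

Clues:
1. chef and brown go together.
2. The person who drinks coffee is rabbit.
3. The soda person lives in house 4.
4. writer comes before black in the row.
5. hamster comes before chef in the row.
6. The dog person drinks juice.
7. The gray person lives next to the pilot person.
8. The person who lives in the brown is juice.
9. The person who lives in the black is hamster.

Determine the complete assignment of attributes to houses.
Solution:

House | Pet | Job | Color | Drink
---------------------------------
  1   | rabbit | writer | gray | coffee
  2   | hamster | pilot | black | tea
  3   | dog | chef | brown | juice
  4   | cat | nurse | white | soda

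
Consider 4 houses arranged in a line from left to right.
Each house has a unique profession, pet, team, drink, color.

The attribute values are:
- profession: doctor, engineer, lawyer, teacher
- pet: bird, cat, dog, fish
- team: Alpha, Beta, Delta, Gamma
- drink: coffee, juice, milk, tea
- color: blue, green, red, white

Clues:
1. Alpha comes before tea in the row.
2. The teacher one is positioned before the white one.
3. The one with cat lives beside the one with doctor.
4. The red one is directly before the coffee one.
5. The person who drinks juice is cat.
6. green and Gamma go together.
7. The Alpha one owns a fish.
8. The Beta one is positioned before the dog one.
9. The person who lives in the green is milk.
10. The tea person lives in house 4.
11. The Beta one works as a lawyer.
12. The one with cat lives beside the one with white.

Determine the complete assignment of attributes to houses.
Solution:

House | Profession | Pet | Team | Drink | Color
-----------------------------------------------
  1   | teacher | bird | Gamma | milk | green
  2   | lawyer | cat | Beta | juice | red
  3   | doctor | fish | Alpha | coffee | white
  4   | engineer | dog | Delta | tea | blue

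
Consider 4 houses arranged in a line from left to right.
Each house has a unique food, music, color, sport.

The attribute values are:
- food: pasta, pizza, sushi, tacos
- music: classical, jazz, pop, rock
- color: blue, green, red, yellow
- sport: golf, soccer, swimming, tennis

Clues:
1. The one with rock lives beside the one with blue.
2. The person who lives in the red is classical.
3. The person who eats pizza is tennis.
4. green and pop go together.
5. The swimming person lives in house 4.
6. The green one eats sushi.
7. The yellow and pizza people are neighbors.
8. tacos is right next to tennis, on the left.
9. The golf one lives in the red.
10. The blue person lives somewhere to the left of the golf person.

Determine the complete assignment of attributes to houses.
Solution:

House | Food | Music | Color | Sport
------------------------------------
  1   | tacos | rock | yellow | soccer
  2   | pizza | jazz | blue | tennis
  3   | pasta | classical | red | golf
  4   | sushi | pop | green | swimming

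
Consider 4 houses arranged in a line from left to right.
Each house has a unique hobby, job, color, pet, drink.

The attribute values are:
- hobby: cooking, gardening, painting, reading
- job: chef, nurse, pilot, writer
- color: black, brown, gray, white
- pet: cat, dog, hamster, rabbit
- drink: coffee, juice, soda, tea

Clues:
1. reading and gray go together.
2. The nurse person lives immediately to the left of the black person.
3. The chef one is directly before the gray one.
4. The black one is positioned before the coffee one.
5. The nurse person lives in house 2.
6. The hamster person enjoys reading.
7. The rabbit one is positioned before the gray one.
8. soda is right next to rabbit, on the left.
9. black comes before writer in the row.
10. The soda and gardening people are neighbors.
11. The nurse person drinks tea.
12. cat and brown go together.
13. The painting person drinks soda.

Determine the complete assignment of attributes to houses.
Solution:

House | Hobby | Job | Color | Pet | Drink
-----------------------------------------
  1   | painting | pilot | brown | cat | soda
  2   | gardening | nurse | white | rabbit | tea
  3   | cooking | chef | black | dog | juice
  4   | reading | writer | gray | hamster | coffee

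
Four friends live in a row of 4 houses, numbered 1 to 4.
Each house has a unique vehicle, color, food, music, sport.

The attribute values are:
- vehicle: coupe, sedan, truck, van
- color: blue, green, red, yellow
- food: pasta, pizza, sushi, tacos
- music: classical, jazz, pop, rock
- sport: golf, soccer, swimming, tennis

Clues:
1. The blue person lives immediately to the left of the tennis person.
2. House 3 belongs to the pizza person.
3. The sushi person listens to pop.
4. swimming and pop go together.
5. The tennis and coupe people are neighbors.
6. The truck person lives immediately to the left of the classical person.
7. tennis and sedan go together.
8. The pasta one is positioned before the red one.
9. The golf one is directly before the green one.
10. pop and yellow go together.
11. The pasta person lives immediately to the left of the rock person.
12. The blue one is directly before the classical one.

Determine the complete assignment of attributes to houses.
Solution:

House | Vehicle | Color | Food | Music | Sport
----------------------------------------------
  1   | truck | blue | tacos | jazz | golf
  2   | sedan | green | pasta | classical | tennis
  3   | coupe | red | pizza | rock | soccer
  4   | van | yellow | sushi | pop | swimming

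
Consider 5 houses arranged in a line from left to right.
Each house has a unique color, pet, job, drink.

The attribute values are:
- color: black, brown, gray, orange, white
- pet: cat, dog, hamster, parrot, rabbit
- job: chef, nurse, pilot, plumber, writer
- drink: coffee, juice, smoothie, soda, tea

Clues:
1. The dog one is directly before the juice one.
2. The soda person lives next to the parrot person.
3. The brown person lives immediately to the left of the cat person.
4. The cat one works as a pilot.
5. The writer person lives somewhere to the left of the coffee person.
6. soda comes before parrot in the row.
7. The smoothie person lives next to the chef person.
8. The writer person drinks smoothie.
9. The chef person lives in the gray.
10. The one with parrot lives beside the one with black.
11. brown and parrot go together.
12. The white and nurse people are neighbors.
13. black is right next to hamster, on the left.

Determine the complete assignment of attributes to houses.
Solution:

House | Color | Pet | Job | Drink
---------------------------------
  1   | white | dog | plumber | soda
  2   | brown | parrot | nurse | juice
  3   | black | cat | pilot | tea
  4   | orange | hamster | writer | smoothie
  5   | gray | rabbit | chef | coffee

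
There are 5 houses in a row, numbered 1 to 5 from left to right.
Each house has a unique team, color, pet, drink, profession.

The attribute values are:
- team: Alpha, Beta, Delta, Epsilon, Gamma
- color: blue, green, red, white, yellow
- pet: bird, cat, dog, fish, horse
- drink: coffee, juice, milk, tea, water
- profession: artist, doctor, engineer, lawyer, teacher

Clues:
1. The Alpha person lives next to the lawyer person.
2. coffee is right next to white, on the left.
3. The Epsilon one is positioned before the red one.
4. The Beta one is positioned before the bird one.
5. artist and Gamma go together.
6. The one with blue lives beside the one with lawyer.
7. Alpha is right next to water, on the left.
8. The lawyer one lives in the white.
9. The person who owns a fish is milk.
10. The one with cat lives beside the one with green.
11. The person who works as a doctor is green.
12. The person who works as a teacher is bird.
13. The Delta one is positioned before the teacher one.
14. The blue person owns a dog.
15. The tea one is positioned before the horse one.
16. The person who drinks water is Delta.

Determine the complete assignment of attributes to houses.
Solution:

House | Team | Color | Pet | Drink | Profession
-----------------------------------------------
  1   | Alpha | blue | dog | coffee | engineer
  2   | Delta | white | cat | water | lawyer
  3   | Beta | green | fish | milk | doctor
  4   | Epsilon | yellow | bird | tea | teacher
  5   | Gamma | red | horse | juice | artist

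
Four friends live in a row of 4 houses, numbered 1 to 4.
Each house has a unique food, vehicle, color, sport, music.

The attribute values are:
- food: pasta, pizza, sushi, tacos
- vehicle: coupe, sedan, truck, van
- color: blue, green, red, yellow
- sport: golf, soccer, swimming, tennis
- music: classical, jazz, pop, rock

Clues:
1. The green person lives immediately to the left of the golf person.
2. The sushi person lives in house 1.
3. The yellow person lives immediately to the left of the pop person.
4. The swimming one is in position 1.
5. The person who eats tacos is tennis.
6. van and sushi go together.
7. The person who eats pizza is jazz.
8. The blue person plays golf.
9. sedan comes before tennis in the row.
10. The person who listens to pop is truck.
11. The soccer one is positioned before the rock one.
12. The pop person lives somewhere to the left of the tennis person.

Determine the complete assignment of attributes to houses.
Solution:

House | Food | Vehicle | Color | Sport | Music
----------------------------------------------
  1   | sushi | van | yellow | swimming | classical
  2   | pasta | truck | green | soccer | pop
  3   | pizza | sedan | blue | golf | jazz
  4   | tacos | coupe | red | tennis | rock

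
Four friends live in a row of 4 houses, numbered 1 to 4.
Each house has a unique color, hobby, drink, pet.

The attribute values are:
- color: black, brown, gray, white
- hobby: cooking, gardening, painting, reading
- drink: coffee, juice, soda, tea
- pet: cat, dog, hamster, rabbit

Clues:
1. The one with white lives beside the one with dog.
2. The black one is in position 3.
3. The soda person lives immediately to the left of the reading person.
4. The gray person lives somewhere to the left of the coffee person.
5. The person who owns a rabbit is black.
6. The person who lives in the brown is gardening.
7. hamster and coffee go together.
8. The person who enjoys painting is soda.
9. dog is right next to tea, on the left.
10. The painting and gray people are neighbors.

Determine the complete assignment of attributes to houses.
Solution:

House | Color | Hobby | Drink | Pet
-----------------------------------
  1   | white | painting | soda | cat
  2   | gray | reading | juice | dog
  3   | black | cooking | tea | rabbit
  4   | brown | gardening | coffee | hamster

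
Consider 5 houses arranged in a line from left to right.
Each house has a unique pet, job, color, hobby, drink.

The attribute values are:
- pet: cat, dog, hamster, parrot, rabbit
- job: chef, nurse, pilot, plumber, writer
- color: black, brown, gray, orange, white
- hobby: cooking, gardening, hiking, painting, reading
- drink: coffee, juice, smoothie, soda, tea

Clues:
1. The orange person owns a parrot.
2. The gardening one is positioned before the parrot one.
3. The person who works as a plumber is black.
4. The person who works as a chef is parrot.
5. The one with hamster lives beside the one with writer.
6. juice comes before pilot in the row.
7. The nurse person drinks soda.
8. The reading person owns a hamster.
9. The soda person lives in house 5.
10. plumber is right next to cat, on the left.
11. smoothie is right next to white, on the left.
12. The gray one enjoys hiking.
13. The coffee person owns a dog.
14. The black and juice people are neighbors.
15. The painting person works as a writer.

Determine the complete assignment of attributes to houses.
Solution:

House | Pet | Job | Color | Hobby | Drink
-----------------------------------------
  1   | hamster | plumber | black | reading | smoothie
  2   | cat | writer | white | painting | juice
  3   | dog | pilot | brown | gardening | coffee
  4   | parrot | chef | orange | cooking | tea
  5   | rabbit | nurse | gray | hiking | soda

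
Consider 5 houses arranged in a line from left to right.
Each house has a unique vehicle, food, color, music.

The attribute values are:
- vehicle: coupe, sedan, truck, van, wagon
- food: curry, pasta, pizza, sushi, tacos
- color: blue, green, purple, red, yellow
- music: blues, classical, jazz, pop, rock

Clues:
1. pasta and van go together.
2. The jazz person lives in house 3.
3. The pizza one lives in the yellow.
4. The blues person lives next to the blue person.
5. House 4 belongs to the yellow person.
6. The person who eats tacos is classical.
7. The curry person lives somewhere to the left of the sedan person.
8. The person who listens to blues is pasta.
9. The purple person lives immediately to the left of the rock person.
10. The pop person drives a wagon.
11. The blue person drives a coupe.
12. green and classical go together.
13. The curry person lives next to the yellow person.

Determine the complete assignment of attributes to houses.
Solution:

House | Vehicle | Food | Color | Music
--------------------------------------
  1   | van | pasta | purple | blues
  2   | coupe | sushi | blue | rock
  3   | truck | curry | red | jazz
  4   | wagon | pizza | yellow | pop
  5   | sedan | tacos | green | classical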